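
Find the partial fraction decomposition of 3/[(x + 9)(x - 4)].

3/(x + 9)(x - 4) = A/(x + 9) + B/(x - 4). A = 3/(-9 - 4) = -3/13, B = 3/(4 + 9) = 3/13
Result: (-3/13)/(x + 9) + (3/13)/(x - 4)


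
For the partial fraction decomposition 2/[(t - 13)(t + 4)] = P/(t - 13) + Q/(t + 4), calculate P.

Cover-up at t = 13: P = 2/(13 + 4) = 2/17


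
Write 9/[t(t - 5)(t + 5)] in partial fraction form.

Using cover-up method: P = -9/25, Q = 9/50, R = 9/50
Result: (-9/25)/t + (9/50)/(t - 5) + (9/50)/(t + 5)


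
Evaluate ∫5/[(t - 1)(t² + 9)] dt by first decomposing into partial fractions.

Cover-up at t=1: P = 5/(1²+9) = 1/2. Coeff matching: Q = -1/2, R = -1/2. Decomposition: (1/2)/(t - 1) - ((1/2)t + 1/2)/(t² + 9). Integrate: linear → ln, quadratic → (1/2)ln + arctan: (1/2) ln|(t - 1)| - (1/4) ln(t² + 9) - (1/6) arctan(t/3) + C


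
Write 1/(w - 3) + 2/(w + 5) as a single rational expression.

Common denominator (w - 3)(w + 5). Numerator: 1(w + 5) + 2(w - 3) = (w + 5) + (2w - 6) = 3w - 1
Result: (3w - 1)/[(w - 3)(w + 5)]


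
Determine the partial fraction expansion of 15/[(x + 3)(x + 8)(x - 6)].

Using cover-up method: P = -1/3, Q = 3/14, R = 5/42
Result: (-1/3)/(x + 3) + (3/14)/(x + 8) + (5/42)/(x - 6)


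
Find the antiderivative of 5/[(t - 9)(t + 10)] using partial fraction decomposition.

Decompose: 5/[(t - 9)(t + 10)] = (5/19)/(t - 9) - (5/19)/(t + 10). Integrate each term: (5/19) ln|(t - 9)| - (5/19) ln|(t + 10)| + C


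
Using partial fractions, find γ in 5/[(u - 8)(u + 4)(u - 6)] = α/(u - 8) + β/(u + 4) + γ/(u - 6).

Cover-up at u = 6: γ = 5/[(6 - 8)(6 + 4)] = 5/[(-2)(10)] = -5/20 = -1/4


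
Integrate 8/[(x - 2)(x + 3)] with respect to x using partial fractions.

Decompose: 8/[(x - 2)(x + 3)] = (8/5)/(x - 2) - (8/5)/(x + 3). Integrate each term: (8/5) ln|(x - 2)| - (8/5) ln|(x + 3)| + C


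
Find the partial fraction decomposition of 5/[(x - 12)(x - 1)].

5/(x - 12)(x - 1) = A/(x - 12) + B/(x - 1). A = 5/(12 - 1) = 5/11, B = 5/(1 - 12) = -5/11
Result: (5/11)/(x - 12) - (5/11)/(x - 1)


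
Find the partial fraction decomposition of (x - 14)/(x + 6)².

(x - 14) = A(x + 6) + B. At x = -6: B = 1·(-6) - 14 = -20. Coeff of x: A = 1
Result: 1/(x + 6) - 20/(x + 6)²


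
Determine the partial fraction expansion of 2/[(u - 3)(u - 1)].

2/(u - 3)(u - 1) = A/(u - 3) + B/(u - 1). A = 2/(3 - 1) = 1, B = 2/(1 - 3) = -1
Result: 1/(u - 3) - 1/(u - 1)


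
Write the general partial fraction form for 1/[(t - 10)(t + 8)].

Distinct linear factors: α/(t - 10) + β/(t + 8)


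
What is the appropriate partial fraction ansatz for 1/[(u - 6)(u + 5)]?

Distinct linear factors: P/(u - 6) + Q/(u + 5)


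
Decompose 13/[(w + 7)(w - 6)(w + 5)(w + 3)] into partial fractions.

Using Heaviside cover-up: (-1/8)/(w + 7) + (1/99)/(w - 6) + (13/44)/(w + 5) - (13/72)/(w + 3)


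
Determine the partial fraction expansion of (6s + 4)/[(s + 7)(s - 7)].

At s=-7: P = (6·(-7) + 4)/(-7 - 7) = 19/7. At s=7: Q = (6·7 + 4)/(7 + 7) = 23/7
Result: (19/7)/(s + 7) + (23/7)/(s - 7)


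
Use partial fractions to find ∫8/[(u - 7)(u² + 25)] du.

Cover-up at u=7: A = 8/(7²+25) = 4/37. Coeff matching: B = -4/37, C = -28/37. Decomposition: (4/37)/(u - 7) - ((4/37)u + 28/37)/(u² + 25). Integrate: linear → ln, quadratic → (1/2)ln + arctan: (4/37) ln|(u - 7)| - (2/37) ln(u² + 25) - (28/185) arctan(u/5) + C


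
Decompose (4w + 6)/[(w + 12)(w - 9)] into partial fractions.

At w=-12: P = (4·(-12) + 6)/(-12 - 9) = 2. At w=9: Q = (4·9 + 6)/(9 + 12) = 2
Result: 2/(w + 12) + 2/(w - 9)


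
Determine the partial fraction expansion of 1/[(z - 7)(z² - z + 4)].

Cover-up at z = 7: A = 1/(7² - 1·7 + 4) = 1/46. Then B = -A = -1/46, C = -A·(-1 + 7) = -3/23
Result: (1/46)/(z - 7) - ((1/46)z + 3/23)/(z² - z + 4)


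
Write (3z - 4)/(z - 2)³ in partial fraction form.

(3z - 4) = α(z - 2)² + β(z - 2) + γ. At z = 2: γ = 3·2 - 4 = 2. Coefficients: α = 0, β = 3
Result: 3/(z - 2)² + 2/(z - 2)³


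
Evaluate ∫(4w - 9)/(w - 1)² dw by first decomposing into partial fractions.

Decompose: P = 4, Q = 4·1 - 9 = -5, so (4w - 9)/(w - 1)² = 4/(w - 1) - 5/(w - 1)². Integrate: ∫ P/(w - 1) dw = 4 ln|(w - 1)|; ∫ Q/(w - 1)² dw = 5/(w - 1). Sum: 4 ln|(w - 1)| + 5/(w - 1) + C


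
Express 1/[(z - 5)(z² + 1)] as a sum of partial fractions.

Cover-up at z = 5: P = 1/(5² + 1) = 1/26. Then Q = -P = -1/26, R = -P·(0 + 5) = -5/26
Result: (1/26)/(z - 5) - ((1/26)z + 5/26)/(z² + 1)


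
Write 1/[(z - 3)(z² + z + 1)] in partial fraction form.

Cover-up at z = 3: α = 1/(3² + 1·3 + 1) = 1/13. Then β = -α = -1/13, γ = -α·(1 + 3) = -4/13
Result: (1/13)/(z - 3) - ((1/13)z + 4/13)/(z² + z + 1)


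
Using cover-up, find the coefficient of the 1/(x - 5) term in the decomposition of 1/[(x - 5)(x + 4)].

Cover (x - 5), set x=5: 1/((x + 4) at x=5) = 1/(9) = 1/9


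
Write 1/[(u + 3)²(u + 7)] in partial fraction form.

Cover-up at u=-7: C = 1/(-7 + 3)² = 1/16. Cover-up at u=-3: B = 1/(-3 + 7) = 1/4. Comparing u² coeff: A = -C = -1/16
Result: (-1/16)/(u + 3) + (1/4)/(u + 3)² + (1/16)/(u + 7)


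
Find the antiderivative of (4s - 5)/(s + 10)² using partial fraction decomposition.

Decompose: α = 4, β = 4·(-10) - 5 = -45, so (4s - 5)/(s + 10)² = 4/(s + 10) - 45/(s + 10)². Integrate: ∫ α/(s + 10) ds = 4 ln|(s + 10)|; ∫ β/(s + 10)² ds = 45/(s + 10). Sum: 4 ln|(s + 10)| + 45/(s + 10) + C


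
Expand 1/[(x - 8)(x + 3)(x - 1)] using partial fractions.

Using cover-up method: P = 1/77, Q = 1/44, R = -1/28
Result: (1/77)/(x - 8) + (1/44)/(x + 3) - (1/28)/(x - 1)


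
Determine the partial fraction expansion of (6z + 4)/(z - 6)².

(6z + 4) = A(z - 6) + B. At z = 6: B = 6·6 + 4 = 40. Coeff of z: A = 6
Result: 6/(z - 6) + 40/(z - 6)²


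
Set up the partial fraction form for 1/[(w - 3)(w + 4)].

Distinct linear factors: A/(w - 3) + B/(w + 4)


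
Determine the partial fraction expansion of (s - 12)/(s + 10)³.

(s - 12) = α(s + 10)² + β(s + 10) + γ. At s = -10: γ = 1·(-10) - 12 = -22. Coefficients: α = 0, β = 1
Result: 1/(s + 10)² - 22/(s + 10)³


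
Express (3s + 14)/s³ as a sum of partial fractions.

(3s + 14) = As² + Bs + C. At s = 0: C = 3·0 + 14 = 14. Coefficients: A = 0, B = 3
Result: 3/s² + 14/s³


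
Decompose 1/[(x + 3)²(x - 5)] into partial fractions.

Cover-up at x=5: γ = 1/(5 + 3)² = 1/64. Cover-up at x=-3: β = 1/(-3 - 5) = -1/8. Comparing x² coeff: α = -γ = -1/64
Result: (-1/64)/(x + 3) - (1/8)/(x + 3)² + (1/64)/(x - 5)


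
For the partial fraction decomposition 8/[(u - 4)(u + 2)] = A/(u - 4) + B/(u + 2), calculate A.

Cover-up at u = 4: A = 8/(4 + 2) = 8/6 = 4/3


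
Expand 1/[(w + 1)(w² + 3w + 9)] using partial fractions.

Cover-up at w = -1: A = 1/((-1)² + 3·(-1) + 9) = 1/7. Then B = -A = -1/7, C = -A·(3 - 1) = -2/7
Result: (1/7)/(w + 1) - ((1/7)w + 2/7)/(w² + 3w + 9)


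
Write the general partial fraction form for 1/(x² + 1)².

Repeated quadratic factor: (αx + β)/(x² + 1) + (γx + δ)/(x² + 1)²


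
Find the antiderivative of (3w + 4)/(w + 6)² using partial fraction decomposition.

Decompose: A = 3, B = 3·(-6) + 4 = -14, so (3w + 4)/(w + 6)² = 3/(w + 6) - 14/(w + 6)². Integrate: ∫ A/(w + 6) dw = 3 ln|(w + 6)|; ∫ B/(w + 6)² dw = 14/(w + 6). Sum: 3 ln|(w + 6)| + 14/(w + 6) + C


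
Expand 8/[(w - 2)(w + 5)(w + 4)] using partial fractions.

Using cover-up method: A = 4/21, B = 8/7, C = -4/3
Result: (4/21)/(w - 2) + (8/7)/(w + 5) - (4/3)/(w + 4)


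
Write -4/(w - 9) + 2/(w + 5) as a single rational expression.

Common denominator (w - 9)(w + 5). Numerator: -4(w + 5) + 2(w - 9) = (-4w - 20) + (2w - 18) = -2w - 38
Result: (-2w - 38)/[(w - 9)(w + 5)]


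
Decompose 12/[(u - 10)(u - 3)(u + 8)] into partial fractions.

Using cover-up method: P = 2/21, Q = -12/77, R = 2/33
Result: (2/21)/(u - 10) - (12/77)/(u - 3) + (2/33)/(u + 8)


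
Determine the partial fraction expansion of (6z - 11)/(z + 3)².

(6z - 11) = α(z + 3) + β. At z = -3: β = 6·(-3) - 11 = -29. Coeff of z: α = 6
Result: 6/(z + 3) - 29/(z + 3)²


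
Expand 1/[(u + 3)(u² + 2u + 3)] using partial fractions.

Cover-up at u = -3: A = 1/((-3)² + 2·(-3) + 3) = 1/6. Then B = -A = -1/6, C = -A·(2 - 3) = 1/6
Result: (1/6)/(u + 3) - ((1/6)u - 1/6)/(u² + 2u + 3)


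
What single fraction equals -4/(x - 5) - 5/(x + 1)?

Common denominator (x - 5)(x + 1). Numerator: -4(x + 1) - 5(x - 5) = (-4x - 4) - (5x - 25) = -9x + 21
Result: (-9x + 21)/[(x - 5)(x + 1)]


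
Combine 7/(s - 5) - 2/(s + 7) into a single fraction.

Common denominator (s - 5)(s + 7). Numerator: 7(s + 7) - 2(s - 5) = (7s + 49) - (2s - 10) = 5s + 59
Result: (5s + 59)/[(s - 5)(s + 7)]


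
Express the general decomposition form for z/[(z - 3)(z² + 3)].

Linear + irreducible quadratic: α/(z - 3) + (βz + γ)/(z² + 3)


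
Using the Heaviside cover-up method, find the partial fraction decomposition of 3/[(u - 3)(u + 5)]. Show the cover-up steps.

Cover (u - 3): set u=3, get α = 3/(3 + 5) = 3/8. Cover (u + 5): set u=-5, get β = 3/(-5 - 3) = -3/8.
Result: (3/8)/(u - 3) - (3/8)/(u + 5)


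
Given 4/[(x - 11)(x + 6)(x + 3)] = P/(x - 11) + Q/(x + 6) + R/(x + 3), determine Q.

Cover-up at x = -6: Q = 4/[(-6 - 11)(-6 + 3)] = 4/[(-17)(-3)] = 4/51


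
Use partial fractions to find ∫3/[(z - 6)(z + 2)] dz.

Decompose: 3/[(z - 6)(z + 2)] = (3/8)/(z - 6) - (3/8)/(z + 2). Integrate each term: (3/8) ln|(z - 6)| - (3/8) ln|(z + 2)| + C


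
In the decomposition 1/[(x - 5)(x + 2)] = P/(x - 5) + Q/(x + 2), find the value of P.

Cover-up at x = 5: P = 1/(5 + 2) = 1/7


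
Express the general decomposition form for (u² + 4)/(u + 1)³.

Repeated linear factor (power 3): α/(u + 1) + β/(u + 1)² + γ/(u + 1)³


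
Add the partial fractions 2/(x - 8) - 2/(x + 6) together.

Common denominator (x - 8)(x + 6). Numerator: 2(x + 6) - 2(x - 8) = (2x + 12) - (2x - 16) = 28
Result: (28)/[(x - 8)(x + 6)]


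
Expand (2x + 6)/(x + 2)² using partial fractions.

(2x + 6) = A(x + 2) + B. At x = -2: B = 2·(-2) + 6 = 2. Coeff of x: A = 2
Result: 2/(x + 2) + 2/(x + 2)²


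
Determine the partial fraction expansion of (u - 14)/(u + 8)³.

(u - 14) = α(u + 8)² + β(u + 8) + γ. At u = -8: γ = 1·(-8) - 14 = -22. Coefficients: α = 0, β = 1
Result: 1/(u + 8)² - 22/(u + 8)³


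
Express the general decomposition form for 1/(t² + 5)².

Repeated quadratic factor: (Pt + Q)/(t² + 5) + (Rt + S)/(t² + 5)²


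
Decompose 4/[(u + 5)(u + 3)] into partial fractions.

4/(u + 5)(u + 3) = A/(u + 5) + B/(u + 3). A = 4/(-5 + 3) = -2, B = 4/(-3 + 5) = 2
Result: -2/(u + 5) + 2/(u + 3)


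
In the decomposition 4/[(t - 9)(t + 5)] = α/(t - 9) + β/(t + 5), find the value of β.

Cover-up at t = -5: β = 4/(-5 - 9) = -4/14 = -2/7


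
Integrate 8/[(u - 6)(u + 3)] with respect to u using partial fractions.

Decompose: 8/[(u - 6)(u + 3)] = (8/9)/(u - 6) - (8/9)/(u + 3). Integrate each term: (8/9) ln|(u - 6)| - (8/9) ln|(u + 3)| + C


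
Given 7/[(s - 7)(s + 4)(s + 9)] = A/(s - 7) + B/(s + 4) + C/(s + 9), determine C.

Cover-up at s = -9: C = 7/[(-9 - 7)(-9 + 4)] = 7/[(-16)(-5)] = 7/80


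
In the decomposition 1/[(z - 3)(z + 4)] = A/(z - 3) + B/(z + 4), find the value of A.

Cover-up at z = 3: A = 1/(3 + 4) = 1/7


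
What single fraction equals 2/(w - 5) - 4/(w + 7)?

Common denominator (w - 5)(w + 7). Numerator: 2(w + 7) - 4(w - 5) = (2w + 14) - (4w - 20) = -2w + 34
Result: (-2w + 34)/[(w - 5)(w + 7)]


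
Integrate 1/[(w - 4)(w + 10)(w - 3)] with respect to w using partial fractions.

Cover-up: A = 1/14, B = 1/182, C = -1/13. Decomposition: (1/14)/(w - 4) + (1/182)/(w + 10) - (1/13)/(w - 3). Integrate each term: (1/14) ln|(w - 4)| + (1/182) ln|(w + 10)| - (1/13) ln|(w - 3)| + C


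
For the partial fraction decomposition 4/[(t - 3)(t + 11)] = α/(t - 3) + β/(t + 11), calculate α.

Cover-up at t = 3: α = 4/(3 + 11) = 4/14 = 2/7


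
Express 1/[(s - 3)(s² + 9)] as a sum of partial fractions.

Cover-up at s = 3: P = 1/(3² + 9) = 1/18. Then Q = -P = -1/18, R = -P·(0 + 3) = -1/6
Result: (1/18)/(s - 3) - ((1/18)s + 1/6)/(s² + 9)


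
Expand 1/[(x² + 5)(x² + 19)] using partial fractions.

Coefficient matching gives P = R = 0, Q = 1/(19-5) = 1/14, S = -Q = -1/14
Result: (1/14)/(x² + 5) - (1/14)/(x² + 19)


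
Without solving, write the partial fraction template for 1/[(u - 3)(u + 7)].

Distinct linear factors: A/(u - 3) + B/(u + 7)


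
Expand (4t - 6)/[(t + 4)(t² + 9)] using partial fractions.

At t=-4: P = (4·(-4) - 6)/((-4)² + 9) = -22/25. Q = -P = 22/25, R = 4 - (-4)·P = 12/25
Result: (-22/25)/(t + 4) + ((22/25)t + 12/25)/(t² + 9)


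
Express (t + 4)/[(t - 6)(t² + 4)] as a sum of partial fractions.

At t=6: α = (1·6 + 4)/(6² + 4) = 1/4. β = -α = -1/4, γ = 1 - 6·α = -1/2
Result: (1/4)/(t - 6) - ((1/4)t + 1/2)/(t² + 4)


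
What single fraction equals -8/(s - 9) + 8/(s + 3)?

Common denominator (s - 9)(s + 3). Numerator: -8(s + 3) + 8(s - 9) = (-8s - 24) + (8s - 72) = -96
Result: (-96)/[(s - 9)(s + 3)]


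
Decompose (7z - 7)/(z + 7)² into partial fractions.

(7z - 7) = A(z + 7) + B. At z = -7: B = 7·(-7) - 7 = -56. Coeff of z: A = 7
Result: 7/(z + 7) - 56/(z + 7)²


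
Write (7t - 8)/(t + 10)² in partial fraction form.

(7t - 8) = α(t + 10) + β. At t = -10: β = 7·(-10) - 8 = -78. Coeff of t: α = 7
Result: 7/(t + 10) - 78/(t + 10)²


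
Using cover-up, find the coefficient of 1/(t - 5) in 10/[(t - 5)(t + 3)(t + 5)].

Cover (t - 5), set t=5: 10/[(5 + 3)(5 + 5)] = 1/8


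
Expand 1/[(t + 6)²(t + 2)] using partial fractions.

Cover-up at t=-2: γ = 1/(-2 + 6)² = 1/16. Cover-up at t=-6: β = 1/(-6 + 2) = -1/4. Comparing t² coeff: α = -γ = -1/16
Result: (-1/16)/(t + 6) - (1/4)/(t + 6)² + (1/16)/(t + 2)


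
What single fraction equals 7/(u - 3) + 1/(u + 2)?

Common denominator (u - 3)(u + 2). Numerator: 7(u + 2) + 1(u - 3) = (7u + 14) + (u - 3) = 8u + 11
Result: (8u + 11)/[(u - 3)(u + 2)]


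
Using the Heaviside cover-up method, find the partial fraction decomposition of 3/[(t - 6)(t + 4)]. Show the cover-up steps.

Cover (t - 6): set t=6, get P = 3/(6 + 4) = 3/10. Cover (t + 4): set t=-4, get Q = 3/(-4 - 6) = -3/10.
Result: (3/10)/(t - 6) - (3/10)/(t + 4)


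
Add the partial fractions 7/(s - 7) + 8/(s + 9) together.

Common denominator (s - 7)(s + 9). Numerator: 7(s + 9) + 8(s - 7) = (7s + 63) + (8s - 56) = 15s + 7
Result: (15s + 7)/[(s - 7)(s + 9)]


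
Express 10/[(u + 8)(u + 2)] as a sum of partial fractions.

10/(u + 8)(u + 2) = α/(u + 8) + β/(u + 2). α = 10/(-8 + 2) = -5/3, β = 10/(-2 + 8) = 5/3
Result: (-5/3)/(u + 8) + (5/3)/(u + 2)


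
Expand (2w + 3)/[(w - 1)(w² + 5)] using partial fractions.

At w=1: α = (2·1 + 3)/(1² + 5) = 5/6. β = -α = -5/6, γ = 2 - 1·α = 7/6
Result: (5/6)/(w - 1) - ((5/6)w - 7/6)/(w² + 5)


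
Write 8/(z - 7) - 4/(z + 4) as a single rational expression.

Common denominator (z - 7)(z + 4). Numerator: 8(z + 4) - 4(z - 7) = (8z + 32) - (4z - 28) = 4z + 60
Result: (4z + 60)/[(z - 7)(z + 4)]


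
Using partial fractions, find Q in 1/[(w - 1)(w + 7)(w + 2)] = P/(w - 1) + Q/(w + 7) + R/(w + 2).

Cover-up at w = -7: Q = 1/[(-7 - 1)(-7 + 2)] = 1/[(-8)(-5)] = 1/40


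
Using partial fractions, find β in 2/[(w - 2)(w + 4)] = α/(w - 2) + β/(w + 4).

Cover-up at w = -4: β = 2/(-4 - 2) = -2/6 = -1/3


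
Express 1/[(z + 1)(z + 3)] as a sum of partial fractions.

1/(z + 1)(z + 3) = α/(z + 1) + β/(z + 3). α = 1/(-1 + 3) = 1/2, β = 1/(-3 + 1) = -1/2
Result: (1/2)/(z + 1) - (1/2)/(z + 3)


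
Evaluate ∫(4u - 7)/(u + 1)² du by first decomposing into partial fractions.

Decompose: α = 4, β = 4·(-1) - 7 = -11, so (4u - 7)/(u + 1)² = 4/(u + 1) - 11/(u + 1)². Integrate: ∫ α/(u + 1) du = 4 ln|(u + 1)|; ∫ β/(u + 1)² du = 11/(u + 1). Sum: 4 ln|(u + 1)| + 11/(u + 1) + C


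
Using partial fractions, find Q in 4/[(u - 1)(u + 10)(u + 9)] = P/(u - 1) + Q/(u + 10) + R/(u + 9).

Cover-up at u = -10: Q = 4/[(-10 - 1)(-10 + 9)] = 4/[(-11)(-1)] = 4/11


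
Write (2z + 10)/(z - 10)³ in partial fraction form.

(2z + 10) = P(z - 10)² + Q(z - 10) + R. At z = 10: R = 2·10 + 10 = 30. Coefficients: P = 0, Q = 2
Result: 2/(z - 10)² + 30/(z - 10)³


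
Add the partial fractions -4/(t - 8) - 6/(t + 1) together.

Common denominator (t - 8)(t + 1). Numerator: -4(t + 1) - 6(t - 8) = (-4t - 4) - (6t - 48) = -10t + 44
Result: (-10t + 44)/[(t - 8)(t + 1)]


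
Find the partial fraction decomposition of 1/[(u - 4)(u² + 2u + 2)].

Cover-up at u = 4: α = 1/(4² + 2·4 + 2) = 1/26. Then β = -α = -1/26, γ = -α·(2 + 4) = -3/13
Result: (1/26)/(u - 4) - ((1/26)u + 3/13)/(u² + 2u + 2)


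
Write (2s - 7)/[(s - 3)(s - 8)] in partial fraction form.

At s=3: P = (2·3 - 7)/(3 - 8) = 1/5. At s=8: Q = (2·8 - 7)/(8 - 3) = 9/5
Result: (1/5)/(s - 3) + (9/5)/(s - 8)


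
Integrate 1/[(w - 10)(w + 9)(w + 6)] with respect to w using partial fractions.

Cover-up: P = 1/304, Q = 1/57, R = -1/48. Decomposition: (1/304)/(w - 10) + (1/57)/(w + 9) - (1/48)/(w + 6). Integrate each term: (1/304) ln|(w - 10)| + (1/57) ln|(w + 9)| - (1/48) ln|(w + 6)| + C


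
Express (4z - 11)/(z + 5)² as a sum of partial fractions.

(4z - 11) = α(z + 5) + β. At z = -5: β = 4·(-5) - 11 = -31. Coeff of z: α = 4
Result: 4/(z + 5) - 31/(z + 5)²


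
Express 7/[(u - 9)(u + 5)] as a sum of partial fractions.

7/(u - 9)(u + 5) = A/(u - 9) + B/(u + 5). A = 7/(9 + 5) = 1/2, B = 7/(-5 - 9) = -1/2
Result: (1/2)/(u - 9) - (1/2)/(u + 5)


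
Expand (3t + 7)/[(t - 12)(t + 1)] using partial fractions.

At t=12: α = (3·12 + 7)/(12 + 1) = 43/13. At t=-1: β = (3·(-1) + 7)/(-1 - 12) = -4/13
Result: (43/13)/(t - 12) - (4/13)/(t + 1)


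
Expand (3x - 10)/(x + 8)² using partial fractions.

(3x - 10) = P(x + 8) + Q. At x = -8: Q = 3·(-8) - 10 = -34. Coeff of x: P = 3
Result: 3/(x + 8) - 34/(x + 8)²


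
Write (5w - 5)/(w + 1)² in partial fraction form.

(5w - 5) = P(w + 1) + Q. At w = -1: Q = 5·(-1) - 5 = -10. Coeff of w: P = 5
Result: 5/(w + 1) - 10/(w + 1)²


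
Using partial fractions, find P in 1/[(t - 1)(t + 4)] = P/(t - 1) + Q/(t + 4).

Cover-up at t = 1: P = 1/(1 + 4) = 1/5


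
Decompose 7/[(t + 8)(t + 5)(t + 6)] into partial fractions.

Using cover-up method: A = 7/6, B = 7/3, C = -7/2
Result: (7/6)/(t + 8) + (7/3)/(t + 5) - (7/2)/(t + 6)


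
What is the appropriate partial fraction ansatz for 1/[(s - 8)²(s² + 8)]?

Repeated linear + quadratic: A/(s - 8) + B/(s - 8)² + (Cs + D)/(s² + 8)


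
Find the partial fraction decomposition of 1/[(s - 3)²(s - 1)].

Cover-up at s=1: R = 1/(1 - 3)² = 1/4. Cover-up at s=3: Q = 1/(3 - 1) = 1/2. Comparing s² coeff: P = -R = -1/4
Result: (-1/4)/(s - 3) + (1/2)/(s - 3)² + (1/4)/(s - 1)


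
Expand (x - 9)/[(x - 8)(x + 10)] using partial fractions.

At x=8: A = (1·8 - 9)/(8 + 10) = -1/18. At x=-10: B = (1·(-10) - 9)/(-10 - 8) = 19/18
Result: (-1/18)/(x - 8) + (19/18)/(x + 10)


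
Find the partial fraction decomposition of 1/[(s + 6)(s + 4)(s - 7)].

Using cover-up method: A = 1/26, B = -1/22, C = 1/143
Result: (1/26)/(s + 6) - (1/22)/(s + 4) + (1/143)/(s - 7)


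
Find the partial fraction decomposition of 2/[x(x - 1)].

2/x(x - 1) = A/x + B/(x - 1). A = 2/(0 - 1) = -2, B = 2/(1 - 0) = 2
Result: -2/x + 2/(x - 1)


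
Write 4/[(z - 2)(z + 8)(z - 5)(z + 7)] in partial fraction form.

Using Heaviside cover-up: (-2/135)/(z - 2) - (2/65)/(z + 8) + (1/117)/(z - 5) + (1/27)/(z + 7)


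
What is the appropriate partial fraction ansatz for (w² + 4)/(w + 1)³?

Repeated linear factor (power 3): α/(w + 1) + β/(w + 1)² + γ/(w + 1)³


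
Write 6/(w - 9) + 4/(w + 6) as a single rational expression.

Common denominator (w - 9)(w + 6). Numerator: 6(w + 6) + 4(w - 9) = (6w + 36) + (4w - 36) = 10w
Result: (10w)/[(w - 9)(w + 6)]


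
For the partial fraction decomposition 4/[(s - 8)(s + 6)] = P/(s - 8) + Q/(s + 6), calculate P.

Cover-up at s = 8: P = 4/(8 + 6) = 4/14 = 2/7


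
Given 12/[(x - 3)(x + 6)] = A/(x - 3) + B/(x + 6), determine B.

Cover-up at x = -6: B = 12/(-6 - 3) = -12/9 = -4/3


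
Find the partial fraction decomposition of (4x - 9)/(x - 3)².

(4x - 9) = A(x - 3) + B. At x = 3: B = 4·3 - 9 = 3. Coeff of x: A = 4
Result: 4/(x - 3) + 3/(x - 3)²


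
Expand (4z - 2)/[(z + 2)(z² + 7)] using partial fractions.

At z=-2: A = (4·(-2) - 2)/((-2)² + 7) = -10/11. B = -A = 10/11, C = 4 - (-2)·A = 24/11
Result: (-10/11)/(z + 2) + ((10/11)z + 24/11)/(z² + 7)


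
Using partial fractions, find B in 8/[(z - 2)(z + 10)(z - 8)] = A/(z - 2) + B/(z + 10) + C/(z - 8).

Cover-up at z = -10: B = 8/[(-10 - 2)(-10 - 8)] = 8/[(-12)(-18)] = 8/216 = 1/27


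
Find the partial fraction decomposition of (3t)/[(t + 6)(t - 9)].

At t=-6: P = (3·(-6) + 0)/(-6 - 9) = 6/5. At t=9: Q = (3·9 + 0)/(9 + 6) = 9/5
Result: (6/5)/(t + 6) + (9/5)/(t - 9)


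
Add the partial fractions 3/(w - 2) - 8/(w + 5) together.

Common denominator (w - 2)(w + 5). Numerator: 3(w + 5) - 8(w - 2) = (3w + 15) - (8w - 16) = -5w + 31
Result: (-5w + 31)/[(w - 2)(w + 5)]


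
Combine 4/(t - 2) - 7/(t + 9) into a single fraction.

Common denominator (t - 2)(t + 9). Numerator: 4(t + 9) - 7(t - 2) = (4t + 36) - (7t - 14) = -3t + 50
Result: (-3t + 50)/[(t - 2)(t + 9)]


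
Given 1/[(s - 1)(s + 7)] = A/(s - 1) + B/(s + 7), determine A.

Cover-up at s = 1: A = 1/(1 + 7) = 1/8


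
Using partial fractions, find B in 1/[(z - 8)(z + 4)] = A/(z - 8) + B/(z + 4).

Cover-up at z = -4: B = 1/(-4 - 8) = -1/12


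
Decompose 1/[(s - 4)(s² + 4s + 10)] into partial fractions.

Cover-up at s = 4: P = 1/(4² + 4·4 + 10) = 1/42. Then Q = -P = -1/42, R = -P·(4 + 4) = -4/21
Result: (1/42)/(s - 4) - ((1/42)s + 4/21)/(s² + 4s + 10)


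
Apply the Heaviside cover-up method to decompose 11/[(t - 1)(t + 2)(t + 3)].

Cover (t - 1), t=1: α = 11/[(1 + 2)(1 + 3)] = 11/12. Cover (t + 2), t=-2: β = 11/[(-2 - 1)(-2 + 3)] = -11/3. Cover (t + 3), t=-3: γ = 11/[(-3 - 1)(-3 + 2)] = 11/4.
Result: (11/12)/(t - 1) - (11/3)/(t + 2) + (11/4)/(t + 3)


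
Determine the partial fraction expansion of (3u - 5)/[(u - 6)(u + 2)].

At u=6: A = (3·6 - 5)/(6 + 2) = 13/8. At u=-2: B = (3·(-2) - 5)/(-2 - 6) = 11/8
Result: (13/8)/(u - 6) + (11/8)/(u + 2)


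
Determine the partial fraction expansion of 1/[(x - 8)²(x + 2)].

Cover-up at x=-2: C = 1/(-2 - 8)² = 1/100. Cover-up at x=8: B = 1/(8 + 2) = 1/10. Comparing x² coeff: A = -C = -1/100
Result: (-1/100)/(x - 8) + (1/10)/(x - 8)² + (1/100)/(x + 2)


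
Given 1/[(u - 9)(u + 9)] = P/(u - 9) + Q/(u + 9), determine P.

Cover-up at u = 9: P = 1/(9 + 9) = 1/18


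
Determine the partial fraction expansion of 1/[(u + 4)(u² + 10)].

Cover-up at u = -4: α = 1/((-4)² + 10) = 1/26. Then β = -α = -1/26, γ = -α·(0 - 4) = 2/13
Result: (1/26)/(u + 4) - ((1/26)u - 2/13)/(u² + 10)


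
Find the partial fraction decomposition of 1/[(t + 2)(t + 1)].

1/(t + 2)(t + 1) = A/(t + 2) + B/(t + 1). A = 1/(-2 + 1) = -1, B = 1/(-1 + 2) = 1
Result: -1/(t + 2) + 1/(t + 1)


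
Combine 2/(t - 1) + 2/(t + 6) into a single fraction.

Common denominator (t - 1)(t + 6). Numerator: 2(t + 6) + 2(t - 1) = (2t + 12) + (2t - 2) = 4t + 10
Result: (4t + 10)/[(t - 1)(t + 6)]


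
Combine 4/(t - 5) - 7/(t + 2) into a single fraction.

Common denominator (t - 5)(t + 2). Numerator: 4(t + 2) - 7(t - 5) = (4t + 8) - (7t - 35) = -3t + 43
Result: (-3t + 43)/[(t - 5)(t + 2)]


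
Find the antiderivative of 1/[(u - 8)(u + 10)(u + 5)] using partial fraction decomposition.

Cover-up: P = 1/234, Q = 1/90, R = -1/65. Decomposition: (1/234)/(u - 8) + (1/90)/(u + 10) - (1/65)/(u + 5). Integrate each term: (1/234) ln|(u - 8)| + (1/90) ln|(u + 10)| - (1/65) ln|(u + 5)| + C


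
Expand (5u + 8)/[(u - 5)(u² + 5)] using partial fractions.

At u=5: A = (5·5 + 8)/(5² + 5) = 11/10. B = -A = -11/10, C = 5 - 5·A = -1/2
Result: (11/10)/(u - 5) - ((11/10)u + 1/2)/(u² + 5)


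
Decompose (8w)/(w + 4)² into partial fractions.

(8w) = P(w + 4) + Q. At w = -4: Q = 8·(-4) + 0 = -32. Coeff of w: P = 8
Result: 8/(w + 4) - 32/(w + 4)²


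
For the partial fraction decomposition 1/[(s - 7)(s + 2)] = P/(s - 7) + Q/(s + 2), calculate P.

Cover-up at s = 7: P = 1/(7 + 2) = 1/9


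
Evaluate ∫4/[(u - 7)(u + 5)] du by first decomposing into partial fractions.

Decompose: 4/[(u - 7)(u + 5)] = (1/3)/(u - 7) - (1/3)/(u + 5). Integrate each term: (1/3) ln|(u - 7)| - (1/3) ln|(u + 5)| + C


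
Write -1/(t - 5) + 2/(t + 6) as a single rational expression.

Common denominator (t - 5)(t + 6). Numerator: -1(t + 6) + 2(t - 5) = (-t - 6) + (2t - 10) = t - 16
Result: (t - 16)/[(t - 5)(t + 6)]


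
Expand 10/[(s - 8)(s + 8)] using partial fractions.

10/(s - 8)(s + 8) = P/(s - 8) + Q/(s + 8). P = 10/(8 + 8) = 5/8, Q = 10/(-8 - 8) = -5/8
Result: (5/8)/(s - 8) - (5/8)/(s + 8)


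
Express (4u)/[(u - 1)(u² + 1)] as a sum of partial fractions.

At u=1: α = (4·1 + 0)/(1² + 1) = 2. β = -α = -2, γ = 4 - 1·α = 2
Result: 2/(u - 1) - (2u - 2)/(u² + 1)


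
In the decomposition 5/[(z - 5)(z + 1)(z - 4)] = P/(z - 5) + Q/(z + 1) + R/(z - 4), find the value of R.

Cover-up at z = 4: R = 5/[(4 - 5)(4 + 1)] = 5/[(-1)(5)] = -5/5 = -1


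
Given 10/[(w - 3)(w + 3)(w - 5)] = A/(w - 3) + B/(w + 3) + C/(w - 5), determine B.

Cover-up at w = -3: B = 10/[(-3 - 3)(-3 - 5)] = 10/[(-6)(-8)] = 10/48 = 5/24


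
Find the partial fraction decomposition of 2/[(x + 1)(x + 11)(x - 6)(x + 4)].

Using Heaviside cover-up: (-1/105)/(x + 1) - (1/595)/(x + 11) + (1/595)/(x - 6) + (1/105)/(x + 4)


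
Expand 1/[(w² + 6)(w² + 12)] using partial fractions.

Coefficient matching gives α = γ = 0, β = 1/(12-6) = 1/6, δ = -β = -1/6
Result: (1/6)/(w² + 6) - (1/6)/(w² + 12)


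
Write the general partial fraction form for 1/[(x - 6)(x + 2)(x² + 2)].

Two linear + quadratic: α/(x - 6) + β/(x + 2) + (γx + δ)/(x² + 2)


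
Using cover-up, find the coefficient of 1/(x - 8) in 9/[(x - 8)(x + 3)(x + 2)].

Cover (x - 8), set x=8: 9/[(8 + 3)(8 + 2)] = 9/110


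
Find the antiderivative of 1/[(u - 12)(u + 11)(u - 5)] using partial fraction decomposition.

Cover-up: A = 1/161, B = 1/368, C = -1/112. Decomposition: (1/161)/(u - 12) + (1/368)/(u + 11) - (1/112)/(u - 5). Integrate each term: (1/161) ln|(u - 12)| + (1/368) ln|(u + 11)| - (1/112) ln|(u - 5)| + C


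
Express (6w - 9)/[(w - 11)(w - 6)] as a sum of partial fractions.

At w=11: A = (6·11 - 9)/(11 - 6) = 57/5. At w=6: B = (6·6 - 9)/(6 - 11) = -27/5
Result: (57/5)/(w - 11) - (27/5)/(w - 6)


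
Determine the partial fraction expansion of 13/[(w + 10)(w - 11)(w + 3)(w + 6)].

Using Heaviside cover-up: (-13/588)/(w + 10) + (13/4998)/(w - 11) - (13/294)/(w + 3) + (13/204)/(w + 6)


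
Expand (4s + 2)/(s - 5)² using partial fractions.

(4s + 2) = A(s - 5) + B. At s = 5: B = 4·5 + 2 = 22. Coeff of s: A = 4
Result: 4/(s - 5) + 22/(s - 5)²


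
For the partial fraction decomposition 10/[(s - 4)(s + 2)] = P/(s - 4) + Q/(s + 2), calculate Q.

Cover-up at s = -2: Q = 10/(-2 - 4) = -10/6 = -5/3


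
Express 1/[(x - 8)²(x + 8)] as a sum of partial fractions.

Cover-up at x=-8: γ = 1/(-8 - 8)² = 1/256. Cover-up at x=8: β = 1/(8 + 8) = 1/16. Comparing x² coeff: α = -γ = -1/256
Result: (-1/256)/(x - 8) + (1/16)/(x - 8)² + (1/256)/(x + 8)


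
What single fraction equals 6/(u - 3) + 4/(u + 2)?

Common denominator (u - 3)(u + 2). Numerator: 6(u + 2) + 4(u - 3) = (6u + 12) + (4u - 12) = 10u
Result: (10u)/[(u - 3)(u + 2)]


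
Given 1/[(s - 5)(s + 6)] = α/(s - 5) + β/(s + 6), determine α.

Cover-up at s = 5: α = 1/(5 + 6) = 1/11


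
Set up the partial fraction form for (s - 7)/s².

Repeated linear factor: P/s + Q/s²


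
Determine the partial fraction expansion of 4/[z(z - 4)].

4/z(z - 4) = P/z + Q/(z - 4). P = 4/(0 - 4) = -1, Q = 4/(4 - 0) = 1
Result: -1/z + 1/(z - 4)


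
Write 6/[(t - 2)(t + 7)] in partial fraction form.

6/(t - 2)(t + 7) = A/(t - 2) + B/(t + 7). A = 6/(2 + 7) = 2/3, B = 6/(-7 - 2) = -2/3
Result: (2/3)/(t - 2) - (2/3)/(t + 7)


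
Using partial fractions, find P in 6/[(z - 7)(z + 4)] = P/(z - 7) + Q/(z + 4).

Cover-up at z = 7: P = 6/(7 + 4) = 6/11


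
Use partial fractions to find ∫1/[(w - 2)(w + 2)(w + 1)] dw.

Cover-up: α = 1/12, β = 1/4, γ = -1/3. Decomposition: (1/12)/(w - 2) + (1/4)/(w + 2) - (1/3)/(w + 1). Integrate each term: (1/12) ln|(w - 2)| + (1/4) ln|(w + 2)| - (1/3) ln|(w + 1)| + C


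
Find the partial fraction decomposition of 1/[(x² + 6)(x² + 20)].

Coefficient matching gives α = γ = 0, β = 1/(20-6) = 1/14, δ = -β = -1/14
Result: (1/14)/(x² + 6) - (1/14)/(x² + 20)


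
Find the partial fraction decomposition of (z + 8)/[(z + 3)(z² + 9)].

At z=-3: P = (1·(-3) + 8)/((-3)² + 9) = 5/18. Q = -P = -5/18, R = 1 - (-3)·P = 11/6
Result: (5/18)/(z + 3) - ((5/18)z - 11/6)/(z² + 9)


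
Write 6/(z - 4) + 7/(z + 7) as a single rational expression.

Common denominator (z - 4)(z + 7). Numerator: 6(z + 7) + 7(z - 4) = (6z + 42) + (7z - 28) = 13z + 14
Result: (13z + 14)/[(z - 4)(z + 7)]


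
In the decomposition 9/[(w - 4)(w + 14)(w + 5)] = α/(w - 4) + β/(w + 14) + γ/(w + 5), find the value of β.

Cover-up at w = -14: β = 9/[(-14 - 4)(-14 + 5)] = 9/[(-18)(-9)] = 9/162 = 1/18


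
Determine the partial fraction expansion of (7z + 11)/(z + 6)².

(7z + 11) = α(z + 6) + β. At z = -6: β = 7·(-6) + 11 = -31. Coeff of z: α = 7
Result: 7/(z + 6) - 31/(z + 6)²


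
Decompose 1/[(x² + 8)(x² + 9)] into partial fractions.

Coefficient matching gives P = R = 0, Q = 1/(9-8) = 1, S = -Q = -1
Result: 1/(x² + 8) - 1/(x² + 9)


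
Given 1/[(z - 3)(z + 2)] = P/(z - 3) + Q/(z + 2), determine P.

Cover-up at z = 3: P = 1/(3 + 2) = 1/5


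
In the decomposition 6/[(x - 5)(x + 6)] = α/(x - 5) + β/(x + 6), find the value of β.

Cover-up at x = -6: β = 6/(-6 - 5) = -6/11


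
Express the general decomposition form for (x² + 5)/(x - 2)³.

Repeated linear factor (power 3): A/(x - 2) + B/(x - 2)² + C/(x - 2)³


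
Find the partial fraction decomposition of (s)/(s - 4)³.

(s) = P(s - 4)² + Q(s - 4) + R. At s = 4: R = 1·4 + 0 = 4. Coefficients: P = 0, Q = 1
Result: 1/(s - 4)² + 4/(s - 4)³


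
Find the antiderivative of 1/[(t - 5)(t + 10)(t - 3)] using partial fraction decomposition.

Cover-up: P = 1/30, Q = 1/195, R = -1/26. Decomposition: (1/30)/(t - 5) + (1/195)/(t + 10) - (1/26)/(t - 3). Integrate each term: (1/30) ln|(t - 5)| + (1/195) ln|(t + 10)| - (1/26) ln|(t - 3)| + C


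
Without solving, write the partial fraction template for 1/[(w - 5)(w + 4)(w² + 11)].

Two linear + quadratic: A/(w - 5) + B/(w + 4) + (Cw + D)/(w² + 11)


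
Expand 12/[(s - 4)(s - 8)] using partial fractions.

12/(s - 4)(s - 8) = A/(s - 4) + B/(s - 8). A = 12/(4 - 8) = -3, B = 12/(8 - 4) = 3
Result: -3/(s - 4) + 3/(s - 8)


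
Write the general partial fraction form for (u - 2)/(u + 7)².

Repeated linear factor: α/(u + 7) + β/(u + 7)²


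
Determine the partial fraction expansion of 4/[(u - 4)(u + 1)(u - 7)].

Using cover-up method: α = -4/15, β = 1/10, γ = 1/6
Result: (-4/15)/(u - 4) + (1/10)/(u + 1) + (1/6)/(u - 7)


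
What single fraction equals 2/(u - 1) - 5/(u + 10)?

Common denominator (u - 1)(u + 10). Numerator: 2(u + 10) - 5(u - 1) = (2u + 20) - (5u - 5) = -3u + 25
Result: (-3u + 25)/[(u - 1)(u + 10)]


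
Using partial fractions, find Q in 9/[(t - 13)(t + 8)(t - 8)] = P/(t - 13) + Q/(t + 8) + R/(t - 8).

Cover-up at t = -8: Q = 9/[(-8 - 13)(-8 - 8)] = 9/[(-21)(-16)] = 9/336 = 3/112


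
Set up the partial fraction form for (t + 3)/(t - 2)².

Repeated linear factor: P/(t - 2) + Q/(t - 2)²


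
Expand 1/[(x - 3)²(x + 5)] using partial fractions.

Cover-up at x=-5: γ = 1/(-5 - 3)² = 1/64. Cover-up at x=3: β = 1/(3 + 5) = 1/8. Comparing x² coeff: α = -γ = -1/64
Result: (-1/64)/(x - 3) + (1/8)/(x - 3)² + (1/64)/(x + 5)


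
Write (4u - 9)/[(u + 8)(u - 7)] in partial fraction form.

At u=-8: α = (4·(-8) - 9)/(-8 - 7) = 41/15. At u=7: β = (4·7 - 9)/(7 + 8) = 19/15
Result: (41/15)/(u + 8) + (19/15)/(u - 7)


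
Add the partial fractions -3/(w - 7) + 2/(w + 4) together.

Common denominator (w - 7)(w + 4). Numerator: -3(w + 4) + 2(w - 7) = (-3w - 12) + (2w - 14) = -w - 26
Result: (-w - 26)/[(w - 7)(w + 4)]


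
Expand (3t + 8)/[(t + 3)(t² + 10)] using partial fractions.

At t=-3: A = (3·(-3) + 8)/((-3)² + 10) = -1/19. B = -A = 1/19, C = 3 - (-3)·A = 54/19
Result: (-1/19)/(t + 3) + ((1/19)t + 54/19)/(t² + 10)


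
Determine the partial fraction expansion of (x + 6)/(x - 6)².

(x + 6) = A(x - 6) + B. At x = 6: B = 1·6 + 6 = 12. Coeff of x: A = 1
Result: 1/(x - 6) + 12/(x - 6)²


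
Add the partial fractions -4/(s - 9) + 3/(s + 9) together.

Common denominator (s - 9)(s + 9). Numerator: -4(s + 9) + 3(s - 9) = (-4s - 36) + (3s - 27) = -s - 63
Result: (-s - 63)/[(s - 9)(s + 9)]


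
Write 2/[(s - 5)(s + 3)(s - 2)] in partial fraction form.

Using cover-up method: P = 1/12, Q = 1/20, R = -2/15
Result: (1/12)/(s - 5) + (1/20)/(s + 3) - (2/15)/(s - 2)


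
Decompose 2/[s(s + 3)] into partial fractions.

2/s(s + 3) = α/s + β/(s + 3). α = 2/(0 + 3) = 2/3, β = 2/(-3 - 0) = -2/3
Result: (2/3)/s - (2/3)/(s + 3)


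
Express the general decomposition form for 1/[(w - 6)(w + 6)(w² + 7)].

Two linear + quadratic: A/(w - 6) + B/(w + 6) + (Cw + D)/(w² + 7)


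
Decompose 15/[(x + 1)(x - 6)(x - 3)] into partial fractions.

Using cover-up method: A = 15/28, B = 5/7, C = -5/4
Result: (15/28)/(x + 1) + (5/7)/(x - 6) - (5/4)/(x - 3)


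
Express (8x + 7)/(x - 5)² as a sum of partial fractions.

(8x + 7) = P(x - 5) + Q. At x = 5: Q = 8·5 + 7 = 47. Coeff of x: P = 8
Result: 8/(x - 5) + 47/(x - 5)²


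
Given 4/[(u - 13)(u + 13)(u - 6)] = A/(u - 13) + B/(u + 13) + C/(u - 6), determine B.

Cover-up at u = -13: B = 4/[(-13 - 13)(-13 - 6)] = 4/[(-26)(-19)] = 4/494 = 2/247


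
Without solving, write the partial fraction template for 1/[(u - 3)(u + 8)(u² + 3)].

Two linear + quadratic: α/(u - 3) + β/(u + 8) + (γu + δ)/(u² + 3)


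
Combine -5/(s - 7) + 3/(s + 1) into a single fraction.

Common denominator (s - 7)(s + 1). Numerator: -5(s + 1) + 3(s - 7) = (-5s - 5) + (3s - 21) = -2s - 26
Result: (-2s - 26)/[(s - 7)(s + 1)]


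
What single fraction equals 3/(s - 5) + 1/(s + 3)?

Common denominator (s - 5)(s + 3). Numerator: 3(s + 3) + 1(s - 5) = (3s + 9) + (s - 5) = 4s + 4
Result: (4s + 4)/[(s - 5)(s + 3)]


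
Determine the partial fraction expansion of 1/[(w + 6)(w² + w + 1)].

Cover-up at w = -6: α = 1/((-6)² + 1·(-6) + 1) = 1/31. Then β = -α = -1/31, γ = -α·(1 - 6) = 5/31
Result: (1/31)/(w + 6) - ((1/31)w - 5/31)/(w² + w + 1)


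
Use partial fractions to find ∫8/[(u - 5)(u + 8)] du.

Decompose: 8/[(u - 5)(u + 8)] = (8/13)/(u - 5) - (8/13)/(u + 8). Integrate each term: (8/13) ln|(u - 5)| - (8/13) ln|(u + 8)| + C


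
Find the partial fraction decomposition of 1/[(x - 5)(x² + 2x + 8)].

Cover-up at x = 5: A = 1/(5² + 2·5 + 8) = 1/43. Then B = -A = -1/43, C = -A·(2 + 5) = -7/43
Result: (1/43)/(x - 5) - ((1/43)x + 7/43)/(x² + 2x + 8)


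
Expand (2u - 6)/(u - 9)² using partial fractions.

(2u - 6) = α(u - 9) + β. At u = 9: β = 2·9 - 6 = 12. Coeff of u: α = 2
Result: 2/(u - 9) + 12/(u - 9)²


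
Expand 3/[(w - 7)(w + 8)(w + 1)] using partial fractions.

Using cover-up method: α = 1/40, β = 1/35, γ = -3/56
Result: (1/40)/(w - 7) + (1/35)/(w + 8) - (3/56)/(w + 1)


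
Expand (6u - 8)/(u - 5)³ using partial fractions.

(6u - 8) = α(u - 5)² + β(u - 5) + γ. At u = 5: γ = 6·5 - 8 = 22. Coefficients: α = 0, β = 6
Result: 6/(u - 5)² + 22/(u - 5)³


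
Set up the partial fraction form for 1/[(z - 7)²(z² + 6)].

Repeated linear + quadratic: α/(z - 7) + β/(z - 7)² + (γz + δ)/(z² + 6)


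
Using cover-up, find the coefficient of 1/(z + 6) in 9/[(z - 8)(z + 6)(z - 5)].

Cover (z + 6), set z=-6: 9/[(-6 - 8)(-6 - 5)] = 9/154


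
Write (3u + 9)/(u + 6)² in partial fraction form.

(3u + 9) = A(u + 6) + B. At u = -6: B = 3·(-6) + 9 = -9. Coeff of u: A = 3
Result: 3/(u + 6) - 9/(u + 6)²


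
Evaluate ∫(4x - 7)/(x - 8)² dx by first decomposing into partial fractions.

Decompose: α = 4, β = 4·8 - 7 = 25, so (4x - 7)/(x - 8)² = 4/(x - 8) + 25/(x - 8)². Integrate: ∫ α/(x - 8) dx = 4 ln|(x - 8)|; ∫ β/(x - 8)² dx = -25/(x - 8). Sum: 4 ln|(x - 8)| - 25/(x - 8) + C


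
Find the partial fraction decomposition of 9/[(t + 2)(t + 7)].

9/(t + 2)(t + 7) = A/(t + 2) + B/(t + 7). A = 9/(-2 + 7) = 9/5, B = 9/(-7 + 2) = -9/5
Result: (9/5)/(t + 2) - (9/5)/(t + 7)


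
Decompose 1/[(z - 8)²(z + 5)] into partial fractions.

Cover-up at z=-5: C = 1/(-5 - 8)² = 1/169. Cover-up at z=8: B = 1/(8 + 5) = 1/13. Comparing z² coeff: A = -C = -1/169
Result: (-1/169)/(z - 8) + (1/13)/(z - 8)² + (1/169)/(z + 5)


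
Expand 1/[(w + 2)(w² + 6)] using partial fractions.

Cover-up at w = -2: α = 1/((-2)² + 6) = 1/10. Then β = -α = -1/10, γ = -α·(0 - 2) = 1/5
Result: (1/10)/(w + 2) - ((1/10)w - 1/5)/(w² + 6)


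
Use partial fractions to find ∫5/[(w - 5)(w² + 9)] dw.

Cover-up at w=5: P = 5/(5²+9) = 5/34. Coeff matching: Q = -5/34, R = -25/34. Decomposition: (5/34)/(w - 5) - ((5/34)w + 25/34)/(w² + 9). Integrate: linear → ln, quadratic → (1/2)ln + arctan: (5/34) ln|(w - 5)| - (5/68) ln(w² + 9) - (25/102) arctan(w/3) + C


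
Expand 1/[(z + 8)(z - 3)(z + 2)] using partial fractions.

Using cover-up method: P = 1/66, Q = 1/55, R = -1/30
Result: (1/66)/(z + 8) + (1/55)/(z - 3) - (1/30)/(z + 2)


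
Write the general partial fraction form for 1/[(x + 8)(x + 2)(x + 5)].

Three distinct linear factors: P/(x + 8) + Q/(x + 2) + R/(x + 5)


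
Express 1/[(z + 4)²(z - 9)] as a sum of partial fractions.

Cover-up at z=9: R = 1/(9 + 4)² = 1/169. Cover-up at z=-4: Q = 1/(-4 - 9) = -1/13. Comparing z² coeff: P = -R = -1/169
Result: (-1/169)/(z + 4) - (1/13)/(z + 4)² + (1/169)/(z - 9)


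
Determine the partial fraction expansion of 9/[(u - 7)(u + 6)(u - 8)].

Using cover-up method: α = -9/13, β = 9/182, γ = 9/14
Result: (-9/13)/(u - 7) + (9/182)/(u + 6) + (9/14)/(u - 8)


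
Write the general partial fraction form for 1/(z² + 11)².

Repeated quadratic factor: (Pz + Q)/(z² + 11) + (Rz + S)/(z² + 11)²


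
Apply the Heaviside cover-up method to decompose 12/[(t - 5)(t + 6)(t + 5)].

Cover (t - 5), t=5: α = 12/[(5 + 6)(5 + 5)] = 6/55. Cover (t + 6), t=-6: β = 12/[(-6 - 5)(-6 + 5)] = 12/11. Cover (t + 5), t=-5: γ = 12/[(-5 - 5)(-5 + 6)] = -6/5.
Result: (6/55)/(t - 5) + (12/11)/(t + 6) - (6/5)/(t + 5)


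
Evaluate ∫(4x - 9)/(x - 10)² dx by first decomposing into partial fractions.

Decompose: P = 4, Q = 4·10 - 9 = 31, so (4x - 9)/(x - 10)² = 4/(x - 10) + 31/(x - 10)². Integrate: ∫ P/(x - 10) dx = 4 ln|(x - 10)|; ∫ Q/(x - 10)² dx = -31/(x - 10). Sum: 4 ln|(x - 10)| - 31/(x - 10) + C
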